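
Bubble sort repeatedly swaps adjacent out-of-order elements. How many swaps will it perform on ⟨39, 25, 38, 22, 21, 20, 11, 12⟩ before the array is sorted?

26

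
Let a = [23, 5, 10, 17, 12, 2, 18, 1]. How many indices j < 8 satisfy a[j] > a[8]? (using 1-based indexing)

The element at index 8 is 1.
Elements before it: 23, 5, 10, 17, 12, 2, 18
Those larger than 1: 23, 5, 10, 17, 12, 2, 18

7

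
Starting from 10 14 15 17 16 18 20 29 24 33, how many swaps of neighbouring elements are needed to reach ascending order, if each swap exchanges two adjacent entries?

Minimum adjacent swaps = number of inversions (each swap of adjacent out-of-order elements removes one inversion and no swap can remove more).
Count inversions — for each element, later elements that are smaller:
10: none → 0
14: none → 0
15: none → 0
17: 16 → 1
16: none → 0
18: none → 0
20: none → 0
29: 24 → 1
24: none → 0
33: none → 0
Total inversions: 0 + 0 + 0 + 1 + 0 + 0 + 0 + 1 + 0 + 0 = 2

2 adjacent swaps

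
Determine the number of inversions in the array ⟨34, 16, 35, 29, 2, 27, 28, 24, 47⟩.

18

Sweep left to right; for each value list the smaller values that follow it:
34 → 16, 29, 2, 27, 28, 24 → 6
16 → 2 → 1
35 → 29, 2, 27, 28, 24 → 5
29 → 2, 27, 28, 24 → 4
2 → none → 0
27 → 24 → 1
28 → 24 → 1
24 → none → 0
47 → none → 0
Sum: 6 + 1 + 5 + 4 + 0 + 1 + 1 + 0 + 0 = 18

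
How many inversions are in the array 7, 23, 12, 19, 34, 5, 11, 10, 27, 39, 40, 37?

For each element, count later entries that are smaller:
7 → 5 → 1
23 → 12, 19, 5, 11, 10 → 5
12 → 5, 11, 10 → 3
19 → 5, 11, 10 → 3
34 → 5, 11, 10, 27 → 4
5 → none → 0
11 → 10 → 1
10 → none → 0
27 → none → 0
39 → 37 → 1
40 → 37 → 1
37 → none → 0
Sum: 1 + 5 + 3 + 3 + 4 + 0 + 1 + 0 + 0 + 1 + 1 + 0 = 19

19 out-of-order pairs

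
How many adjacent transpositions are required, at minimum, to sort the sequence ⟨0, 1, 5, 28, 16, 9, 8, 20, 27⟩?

8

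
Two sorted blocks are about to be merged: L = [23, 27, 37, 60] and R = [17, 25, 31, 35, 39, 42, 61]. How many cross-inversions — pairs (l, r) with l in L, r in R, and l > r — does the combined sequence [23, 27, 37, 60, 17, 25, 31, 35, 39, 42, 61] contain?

Count, for every r in R, how many entries of L exceed r:
r = 17: 23, 27, 37, 60 → 4
r = 25: 27, 37, 60 → 3
r = 31: 37, 60 → 2
r = 35: 37, 60 → 2
r = 39: 60 → 1
r = 42: 60 → 1
r = 61: none → 0
Cross-inversions: 4 + 3 + 2 + 2 + 1 + 1 + 0 = 13

13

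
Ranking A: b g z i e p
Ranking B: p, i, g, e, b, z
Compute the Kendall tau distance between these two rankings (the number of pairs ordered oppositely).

Assign each item its position (1..6) in the first ordering, then rewrite the second ordering as that position sequence:
positions: b→1, g→2, z→3, i→4, e→5, p→6
second ordering as positions: [6, 4, 2, 5, 1, 3]
Discordant pairs = inversions in this position sequence.
6: 4, 2, 5, 1, 3 → 5
4: 2, 1, 3 → 3
2: 1 → 1
5: 1, 3 → 2
1: 0
3: 0
Total: 5 + 3 + 1 + 2 + 0 + 0 = 11

11 discordant pairs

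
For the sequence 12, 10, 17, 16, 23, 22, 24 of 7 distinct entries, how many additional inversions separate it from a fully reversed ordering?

18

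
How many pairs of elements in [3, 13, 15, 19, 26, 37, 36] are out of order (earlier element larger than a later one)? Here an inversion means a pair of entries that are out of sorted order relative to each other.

Out-of-order index pairs (0-indexed):
(5,6): 37 > 36
That's 1 pair.

1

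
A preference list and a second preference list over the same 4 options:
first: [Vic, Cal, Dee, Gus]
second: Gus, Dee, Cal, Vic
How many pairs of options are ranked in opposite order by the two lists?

Pairs: 6

Assign each item its position (1..4) in the first ordering, then rewrite the second ordering as that position sequence:
positions: Vic→1, Cal→2, Dee→3, Gus→4
second ordering as positions: [4, 3, 2, 1]
Discordant pairs = inversions in this position sequence.
4: 3, 2, 1 → 3
3: 2, 1 → 2
2: 1 → 1
1: 0
Total: 3 + 2 + 1 + 0 = 6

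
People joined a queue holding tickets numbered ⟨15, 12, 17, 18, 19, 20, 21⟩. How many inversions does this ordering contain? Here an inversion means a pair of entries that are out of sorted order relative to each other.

1

Element-by-element contributions:
15 → 12 → 1
12 → none → 0
17 → none → 0
18 → none → 0
19 → none → 0
20 → none → 0
21 → none → 0
Sum: 1 + 0 + 0 + 0 + 0 + 0 + 0 = 1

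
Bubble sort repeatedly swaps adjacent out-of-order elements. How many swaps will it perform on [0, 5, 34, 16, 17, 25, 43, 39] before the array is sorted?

4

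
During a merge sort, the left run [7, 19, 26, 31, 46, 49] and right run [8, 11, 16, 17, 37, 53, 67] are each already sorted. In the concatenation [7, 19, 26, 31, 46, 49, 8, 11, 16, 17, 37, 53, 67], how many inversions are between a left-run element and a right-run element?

Cross-inversions: 22

For each element r of the right run, count left-run elements greater than r:
r = 8: 19, 26, 31, 46, 49 → 5
r = 11: 19, 26, 31, 46, 49 → 5
r = 16: 19, 26, 31, 46, 49 → 5
r = 17: 19, 26, 31, 46, 49 → 5
r = 37: 46, 49 → 2
r = 53: none → 0
r = 67: none → 0
Cross-inversions: 5 + 5 + 5 + 5 + 2 + 0 + 0 = 22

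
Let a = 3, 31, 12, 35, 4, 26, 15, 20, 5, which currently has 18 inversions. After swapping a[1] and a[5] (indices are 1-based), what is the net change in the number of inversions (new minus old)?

Positions 1 and 5 hold 3 and 4; after swapping, the array is [4, 31, 12, 35, 3, 26, 15, 20, 5].
Count, for each position, how many later elements it exceeds:
4 → 3 → 1
31 → 12, 3, 26, 15, 20, 5 → 6
12 → 3, 5 → 2
35 → 3, 26, 15, 20, 5 → 5
3 → none → 0
26 → 15, 20, 5 → 3
15 → 5 → 1
20 → 5 → 1
5 → none → 0
Sum: 1 + 6 + 2 + 5 + 0 + 3 + 1 + 1 + 0 = 19
Change: 19 − 18 = +1

+1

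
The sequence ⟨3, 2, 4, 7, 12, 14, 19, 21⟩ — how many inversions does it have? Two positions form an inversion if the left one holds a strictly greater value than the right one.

1

Element-by-element contributions:
3: 1
2: 0
4: 0
7: 0
12: 0
14: 0
19: 0
21: 0
Sum: 1 + 0 + 0 + 0 + 0 + 0 + 0 + 0 = 1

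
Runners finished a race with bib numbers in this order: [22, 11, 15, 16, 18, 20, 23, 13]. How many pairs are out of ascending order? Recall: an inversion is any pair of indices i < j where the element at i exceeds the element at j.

11

Sweep left to right; for each value list the smaller values that follow it:
22: 6
11: 0
15: 1
16: 1
18: 1
20: 1
23: 1
13: 0
Sum: 6 + 0 + 1 + 1 + 1 + 1 + 1 + 0 = 11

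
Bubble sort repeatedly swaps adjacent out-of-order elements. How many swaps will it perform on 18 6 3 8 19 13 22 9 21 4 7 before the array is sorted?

Minimum adjacent swaps = number of inversions (each swap of adjacent out-of-order elements removes one inversion and no swap can remove more).
Count inversions — for each element, later elements that are smaller:
18: 6, 3, 8, 13, 9, 4, 7 → 7
6: 3, 4 → 2
3: none → 0
8: 4, 7 → 2
19: 13, 9, 4, 7 → 4
13: 9, 4, 7 → 3
22: 9, 21, 4, 7 → 4
9: 4, 7 → 2
21: 4, 7 → 2
4: none → 0
7: none → 0
Total inversions: 7 + 2 + 0 + 2 + 4 + 3 + 4 + 2 + 2 + 0 + 0 = 26

26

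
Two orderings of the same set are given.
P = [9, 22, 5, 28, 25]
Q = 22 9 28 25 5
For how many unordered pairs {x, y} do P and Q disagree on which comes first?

Assign each item its position (1..5) in the first ordering, then rewrite the second ordering as that position sequence:
positions: 9→1, 22→2, 5→3, 28→4, 25→5
second ordering as positions: [2, 1, 4, 5, 3]
Discordant pairs = inversions in this position sequence.
2: 1 → 1
1: 0
4: 3 → 1
5: 3 → 1
3: 0
Total: 1 + 0 + 1 + 1 + 0 = 3

There are 3 disagreeing pairs.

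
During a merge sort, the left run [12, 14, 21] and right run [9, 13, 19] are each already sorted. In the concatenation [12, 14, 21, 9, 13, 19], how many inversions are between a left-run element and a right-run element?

6

For each element r of the right run, count left-run elements greater than r:
r = 9: 12, 14, 21 → 3
r = 13: 14, 21 → 2
r = 19: 21 → 1
Cross-inversions: 3 + 2 + 1 = 6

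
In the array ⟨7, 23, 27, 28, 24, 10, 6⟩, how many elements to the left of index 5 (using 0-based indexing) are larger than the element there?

4 such elements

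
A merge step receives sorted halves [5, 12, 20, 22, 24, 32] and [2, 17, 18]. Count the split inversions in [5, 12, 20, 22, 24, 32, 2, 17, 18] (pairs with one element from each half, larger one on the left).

14

Take each right-half value and tally the left-half values above it:
r = 2: 5, 12, 20, 22, 24, 32 → 6
r = 17: 20, 22, 24, 32 → 4
r = 18: 20, 22, 24, 32 → 4
Cross-inversions: 6 + 4 + 4 = 14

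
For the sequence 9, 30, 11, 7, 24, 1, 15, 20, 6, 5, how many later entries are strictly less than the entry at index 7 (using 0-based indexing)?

The element at index 7 is 20.
Elements after it: 6, 5
Those smaller than 20: 6, 5

2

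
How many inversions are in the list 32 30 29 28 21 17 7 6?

28

Count, for each position, how many later elements it exceeds:
32: 7
30: 6
29: 5
28: 4
21: 3
17: 2
7: 1
6: 0
Sum: 7 + 6 + 5 + 4 + 3 + 2 + 1 + 0 = 28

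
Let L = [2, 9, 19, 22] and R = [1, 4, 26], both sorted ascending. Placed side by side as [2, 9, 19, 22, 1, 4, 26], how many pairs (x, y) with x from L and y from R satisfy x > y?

Take each right-half value and tally the left-half values above it:
r = 1: 2, 9, 19, 22 → 4
r = 4: 9, 19, 22 → 3
r = 26: none → 0
Cross-inversions: 4 + 3 + 0 = 7

7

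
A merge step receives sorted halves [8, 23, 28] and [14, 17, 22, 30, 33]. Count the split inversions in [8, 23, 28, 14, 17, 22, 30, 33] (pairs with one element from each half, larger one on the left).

Count, for every r in R, how many entries of L exceed r:
r = 14: 23, 28 → 2
r = 17: 23, 28 → 2
r = 22: 23, 28 → 2
r = 30: none → 0
r = 33: none → 0
Cross-inversions: 2 + 2 + 2 + 0 + 0 = 6

6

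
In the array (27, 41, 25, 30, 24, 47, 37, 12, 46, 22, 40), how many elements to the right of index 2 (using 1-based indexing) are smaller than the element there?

The element at index 2 is 41.
Elements after it: 25, 30, 24, 47, 37, 12, 46, 22, 40
Those smaller than 41: 25, 30, 24, 37, 12, 22, 40

7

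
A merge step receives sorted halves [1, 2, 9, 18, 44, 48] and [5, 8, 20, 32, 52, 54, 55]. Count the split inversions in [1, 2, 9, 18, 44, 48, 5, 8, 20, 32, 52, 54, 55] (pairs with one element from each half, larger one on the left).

12

For each element r of the right run, count left-run elements greater than r:
r = 5: 9, 18, 44, 48 → 4
r = 8: 9, 18, 44, 48 → 4
r = 20: 44, 48 → 2
r = 32: 44, 48 → 2
r = 52: none → 0
r = 54: none → 0
r = 55: none → 0
Cross-inversions: 4 + 4 + 2 + 2 + 0 + 0 + 0 = 12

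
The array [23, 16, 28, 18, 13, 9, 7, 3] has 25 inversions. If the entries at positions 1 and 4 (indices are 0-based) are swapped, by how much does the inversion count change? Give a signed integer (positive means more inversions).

Positions 1 and 4 hold 16 and 13; after swapping, the array is [23, 13, 28, 18, 16, 9, 7, 3].
Count, for each position, how many later elements it exceeds:
23: 6
13: 3
28: 5
18: 4
16: 3
9: 2
7: 1
3: 0
Sum: 6 + 3 + 5 + 4 + 3 + 2 + 1 + 0 = 24
Change: 24 − 25 = -1

-1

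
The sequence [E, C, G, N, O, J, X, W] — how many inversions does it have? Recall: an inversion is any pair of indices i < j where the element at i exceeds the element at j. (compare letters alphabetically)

For each element, count later entries that are smaller:
E: 1
C: 0
G: 0
N: 1
O: 1
J: 0
X: 1
W: 0
Sum: 1 + 0 + 0 + 1 + 1 + 0 + 1 + 0 = 4

4 inversions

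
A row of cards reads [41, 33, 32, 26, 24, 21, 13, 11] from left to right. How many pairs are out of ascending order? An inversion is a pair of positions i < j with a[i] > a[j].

Sweep left to right; for each value list the smaller values that follow it:
41 → 33, 32, 26, 24, 21, 13, 11 → 7
33 → 32, 26, 24, 21, 13, 11 → 6
32 → 26, 24, 21, 13, 11 → 5
26 → 24, 21, 13, 11 → 4
24 → 21, 13, 11 → 3
21 → 13, 11 → 2
13 → 11 → 1
11 → none → 0
Sum: 7 + 6 + 5 + 4 + 3 + 2 + 1 + 0 = 28

Out-of-order pairs: 28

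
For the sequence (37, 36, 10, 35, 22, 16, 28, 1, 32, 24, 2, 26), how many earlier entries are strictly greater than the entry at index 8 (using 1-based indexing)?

7 such elements

The element at index 8 is 1.
Elements before it: 37, 36, 10, 35, 22, 16, 28
Those larger than 1: 37, 36, 10, 35, 22, 16, 28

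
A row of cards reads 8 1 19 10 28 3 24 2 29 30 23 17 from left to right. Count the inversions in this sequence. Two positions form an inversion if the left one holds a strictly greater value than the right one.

Count, for each position, how many later elements it exceeds:
8 → 1, 3, 2 → 3
1 → none → 0
19 → 10, 3, 2, 17 → 4
10 → 3, 2 → 2
28 → 3, 24, 2, 23, 17 → 5
3 → 2 → 1
24 → 2, 23, 17 → 3
2 → none → 0
29 → 23, 17 → 2
30 → 23, 17 → 2
23 → 17 → 1
17 → none → 0
Sum: 3 + 0 + 4 + 2 + 5 + 1 + 3 + 0 + 2 + 2 + 1 + 0 = 23

23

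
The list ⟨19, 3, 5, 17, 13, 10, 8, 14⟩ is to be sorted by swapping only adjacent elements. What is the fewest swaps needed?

Each adjacent swap fixes exactly one inversion, so the minimum swap count equals the number of inversions.
Count inversions — for each element, later elements that are smaller:
19: 3, 5, 17, 13, 10, 8, 14 → 7
3: none → 0
5: none → 0
17: 13, 10, 8, 14 → 4
13: 10, 8 → 2
10: 8 → 1
8: none → 0
14: none → 0
Total inversions: 7 + 0 + 0 + 4 + 2 + 1 + 0 + 0 = 14

Adjacent swaps: 14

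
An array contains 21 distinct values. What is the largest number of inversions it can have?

210

A reversed (strictly descending) arrangement makes every pair an inversion, giving C(21, 2) inversions.
C(21, 2) = 21·20/2 = 210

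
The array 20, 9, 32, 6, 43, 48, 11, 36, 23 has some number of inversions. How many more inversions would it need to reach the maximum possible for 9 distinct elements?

Maximum inversions for 9 distinct elements is C(9, 2) = 9·8/2 = 36.
Current inversions — for each element, count later smaller elements:
20: 3
9: 1
32: 3
6: 0
43: 3
48: 3
11: 0
36: 1
23: 0
Current total: 3 + 1 + 3 + 0 + 3 + 3 + 0 + 1 + 0 = 14
Shortfall: 36 − 14 = 22

22 inversions short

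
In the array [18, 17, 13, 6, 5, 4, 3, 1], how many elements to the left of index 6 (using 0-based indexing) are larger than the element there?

6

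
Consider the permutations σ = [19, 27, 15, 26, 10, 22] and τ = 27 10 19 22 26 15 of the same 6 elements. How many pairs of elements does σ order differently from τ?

7

Assign each item its position (1..6) in the first ordering, then rewrite the second ordering as that position sequence:
positions: 19→1, 27→2, 15→3, 26→4, 10→5, 22→6
second ordering as positions: [2, 5, 1, 6, 4, 3]
Discordant pairs = inversions in this position sequence.
2: 1 → 1
5: 1, 4, 3 → 3
1: 0
6: 4, 3 → 2
4: 3 → 1
3: 0
Total: 1 + 3 + 0 + 2 + 1 + 0 = 7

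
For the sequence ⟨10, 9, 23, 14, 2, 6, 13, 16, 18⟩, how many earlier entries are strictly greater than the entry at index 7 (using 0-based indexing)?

1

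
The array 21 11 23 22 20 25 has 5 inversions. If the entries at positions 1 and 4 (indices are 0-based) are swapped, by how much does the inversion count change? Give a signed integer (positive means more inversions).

+1

Positions 1 and 4 hold 11 and 20; after swapping, the array is [21, 20, 23, 22, 11, 25].
For each element, count later entries that are smaller:
21 → 20, 11 → 2
20 → 11 → 1
23 → 22, 11 → 2
22 → 11 → 1
11 → none → 0
25 → none → 0
Sum: 2 + 1 + 2 + 1 + 0 + 0 = 6
Change: 6 − 5 = +1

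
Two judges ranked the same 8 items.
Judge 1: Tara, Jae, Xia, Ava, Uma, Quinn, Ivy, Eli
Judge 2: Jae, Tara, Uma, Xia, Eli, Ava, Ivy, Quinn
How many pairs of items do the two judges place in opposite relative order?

7

Assign each item its position (1..8) in the first ordering, then rewrite the second ordering as that position sequence:
positions: Tara→1, Jae→2, Xia→3, Ava→4, Uma→5, Quinn→6, Ivy→7, Eli→8
second ordering as positions: [2, 1, 5, 3, 8, 4, 7, 6]
Discordant pairs = inversions in this position sequence.
2: 1 → 1
1: 0
5: 3, 4 → 2
3: 0
8: 4, 7, 6 → 3
4: 0
7: 6 → 1
6: 0
Total: 1 + 0 + 2 + 0 + 3 + 0 + 1 + 0 = 7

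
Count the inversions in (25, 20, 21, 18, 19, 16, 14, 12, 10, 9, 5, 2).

64

For each element, count later entries that are smaller:
25 → 20, 21, 18, 19, 16, 14, 12, 10, 9, 5, 2 → 11
20 → 18, 19, 16, 14, 12, 10, 9, 5, 2 → 9
21 → 18, 19, 16, 14, 12, 10, 9, 5, 2 → 9
18 → 16, 14, 12, 10, 9, 5, 2 → 7
19 → 16, 14, 12, 10, 9, 5, 2 → 7
16 → 14, 12, 10, 9, 5, 2 → 6
14 → 12, 10, 9, 5, 2 → 5
12 → 10, 9, 5, 2 → 4
10 → 9, 5, 2 → 3
9 → 5, 2 → 2
5 → 2 → 1
2 → none → 0
Sum: 11 + 9 + 9 + 7 + 7 + 6 + 5 + 4 + 3 + 2 + 1 + 0 = 64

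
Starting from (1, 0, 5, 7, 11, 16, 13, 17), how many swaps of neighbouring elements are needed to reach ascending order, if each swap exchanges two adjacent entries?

Adjacent swaps: 2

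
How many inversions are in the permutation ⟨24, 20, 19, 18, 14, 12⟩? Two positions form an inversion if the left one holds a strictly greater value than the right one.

Element-by-element contributions:
24: 5
20: 4
19: 3
18: 2
14: 1
12: 0
Sum: 5 + 4 + 3 + 2 + 1 + 0 = 15

15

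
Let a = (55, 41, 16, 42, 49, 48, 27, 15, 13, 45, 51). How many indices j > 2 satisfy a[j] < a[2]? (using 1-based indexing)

4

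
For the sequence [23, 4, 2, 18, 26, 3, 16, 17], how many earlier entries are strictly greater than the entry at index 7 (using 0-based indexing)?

The element at index 7 is 17.
Elements before it: 23, 4, 2, 18, 26, 3, 16
Those larger than 17: 23, 18, 26

3 such elements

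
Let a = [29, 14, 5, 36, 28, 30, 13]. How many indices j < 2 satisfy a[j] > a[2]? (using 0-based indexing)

2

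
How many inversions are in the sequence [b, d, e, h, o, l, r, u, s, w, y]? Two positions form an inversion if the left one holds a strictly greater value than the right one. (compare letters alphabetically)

Inversions: 2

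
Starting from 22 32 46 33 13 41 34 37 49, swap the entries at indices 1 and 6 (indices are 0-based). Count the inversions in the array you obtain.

Positions 1 and 6 hold 32 and 34; after swapping, the array is [22, 34, 46, 33, 13, 41, 32, 37, 49].
For each element, count later entries that are smaller:
22 → 13 → 1
34 → 33, 13, 32 → 3
46 → 33, 13, 41, 32, 37 → 5
33 → 13, 32 → 2
13 → none → 0
41 → 32, 37 → 2
32 → none → 0
37 → none → 0
49 → none → 0
Sum: 1 + 3 + 5 + 2 + 0 + 2 + 0 + 0 + 0 = 13

13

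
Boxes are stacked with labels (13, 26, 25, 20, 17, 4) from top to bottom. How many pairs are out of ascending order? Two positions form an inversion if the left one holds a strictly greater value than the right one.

Listing every pair i<j with a[i]>a[j] (using 1-based positions):
(1,6): 13 > 4
(2,3): 26 > 25
(2,4): 26 > 20
(2,5): 26 > 17
(2,6): 26 > 4
(3,4): 25 > 20
(3,5): 25 > 17
(3,6): 25 > 4
(4,5): 20 > 17
(4,6): 20 > 4
(5,6): 17 > 4
That's 11 pairs.

11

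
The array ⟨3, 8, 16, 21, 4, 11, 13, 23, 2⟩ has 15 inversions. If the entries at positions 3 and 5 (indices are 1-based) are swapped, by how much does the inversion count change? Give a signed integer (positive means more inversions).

-1

Positions 3 and 5 hold 16 and 4; after swapping, the array is [3, 8, 4, 21, 16, 11, 13, 23, 2].
Sweep left to right; for each value list the smaller values that follow it:
3: 1
8: 2
4: 1
21: 4
16: 3
11: 1
13: 1
23: 1
2: 0
Sum: 1 + 2 + 1 + 4 + 3 + 1 + 1 + 1 + 0 = 14
Change: 14 − 15 = -1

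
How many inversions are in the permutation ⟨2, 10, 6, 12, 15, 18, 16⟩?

2

For each element, count later entries that are smaller:
2 → none → 0
10 → 6 → 1
6 → none → 0
12 → none → 0
15 → none → 0
18 → 16 → 1
16 → none → 0
Sum: 0 + 1 + 0 + 0 + 0 + 1 + 0 = 2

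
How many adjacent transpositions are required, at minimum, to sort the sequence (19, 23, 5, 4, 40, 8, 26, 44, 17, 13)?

20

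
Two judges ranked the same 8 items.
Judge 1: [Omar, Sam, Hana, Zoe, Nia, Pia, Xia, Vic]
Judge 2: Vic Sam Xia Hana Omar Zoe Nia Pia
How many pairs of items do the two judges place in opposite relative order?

There are 14 discordant pairs.

Assign each item its position (1..8) in the first ordering, then rewrite the second ordering as that position sequence:
positions: Omar→1, Sam→2, Hana→3, Zoe→4, Nia→5, Pia→6, Xia→7, Vic→8
second ordering as positions: [8, 2, 7, 3, 1, 4, 5, 6]
Discordant pairs = inversions in this position sequence.
8: 2, 7, 3, 1, 4, 5, 6 → 7
2: 1 → 1
7: 3, 1, 4, 5, 6 → 5
3: 1 → 1
1: 0
4: 0
5: 0
6: 0
Total: 7 + 1 + 5 + 1 + 0 + 0 + 0 + 0 = 14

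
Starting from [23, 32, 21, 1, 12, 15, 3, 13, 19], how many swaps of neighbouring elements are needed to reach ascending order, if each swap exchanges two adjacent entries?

23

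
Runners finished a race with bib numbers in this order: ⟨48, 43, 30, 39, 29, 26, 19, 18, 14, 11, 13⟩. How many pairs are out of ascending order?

Element-by-element contributions:
48: 10
43: 9
30: 7
39: 7
29: 6
26: 5
19: 4
18: 3
14: 2
11: 0
13: 0
Sum: 10 + 9 + 7 + 7 + 6 + 5 + 4 + 3 + 2 + 0 + 0 = 53

53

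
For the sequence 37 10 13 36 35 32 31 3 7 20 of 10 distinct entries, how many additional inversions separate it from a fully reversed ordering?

Maximum inversions for 10 distinct elements is C(10, 2) = 10·9/2 = 45.
Current inversions — for each element, count later smaller elements:
37: 9
10: 2
13: 2
36: 6
35: 5
32: 4
31: 3
3: 0
7: 0
20: 0
Current total: 9 + 2 + 2 + 6 + 5 + 4 + 3 + 0 + 0 + 0 = 31
Shortfall: 45 − 31 = 14

14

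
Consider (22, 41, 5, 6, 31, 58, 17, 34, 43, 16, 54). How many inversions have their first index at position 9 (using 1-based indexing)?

The element at index 9 is 43.
Elements after it: 16, 54
Those smaller than 43: 16

1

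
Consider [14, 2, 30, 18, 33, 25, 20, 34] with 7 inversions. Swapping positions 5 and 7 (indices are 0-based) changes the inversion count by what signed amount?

+1

Positions 5 and 7 hold 25 and 34; after swapping, the array is [14, 2, 30, 18, 33, 34, 20, 25].
For each element, count later entries that are smaller:
14: 1
2: 0
30: 3
18: 0
33: 2
34: 2
20: 0
25: 0
Sum: 1 + 0 + 3 + 0 + 2 + 2 + 0 + 0 = 8
Change: 8 − 7 = +1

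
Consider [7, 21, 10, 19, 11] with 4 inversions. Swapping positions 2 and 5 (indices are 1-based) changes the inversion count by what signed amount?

Positions 2 and 5 hold 21 and 11; after swapping, the array is [7, 11, 10, 19, 21].
Element-by-element contributions:
7 → none → 0
11 → 10 → 1
10 → none → 0
19 → none → 0
21 → none → 0
Sum: 0 + 1 + 0 + 0 + 0 = 1
Change: 1 − 4 = -3

-3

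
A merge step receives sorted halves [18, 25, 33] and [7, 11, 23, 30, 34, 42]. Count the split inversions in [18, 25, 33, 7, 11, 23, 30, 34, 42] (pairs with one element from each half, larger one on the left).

For each element r of the right run, count left-run elements greater than r:
r = 7: 18, 25, 33 → 3
r = 11: 18, 25, 33 → 3
r = 23: 25, 33 → 2
r = 30: 33 → 1
r = 34: none → 0
r = 42: none → 0
Cross-inversions: 3 + 3 + 2 + 1 + 0 + 0 = 9

There are 9 split inversions.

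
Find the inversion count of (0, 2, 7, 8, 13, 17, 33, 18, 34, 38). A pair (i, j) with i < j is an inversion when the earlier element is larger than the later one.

Element-by-element contributions:
0: 0
2: 0
7: 0
8: 0
13: 0
17: 0
33: 1
18: 0
34: 0
38: 0
Sum: 0 + 0 + 0 + 0 + 0 + 0 + 1 + 0 + 0 + 0 = 1

1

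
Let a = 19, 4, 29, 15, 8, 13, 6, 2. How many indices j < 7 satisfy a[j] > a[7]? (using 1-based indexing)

The element at index 7 is 6.
Elements before it: 19, 4, 29, 15, 8, 13
Those larger than 6: 19, 29, 15, 8, 13

5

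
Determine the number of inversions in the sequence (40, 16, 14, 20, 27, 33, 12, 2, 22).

Sweep left to right; for each value list the smaller values that follow it:
40 → 16, 14, 20, 27, 33, 12, 2, 22 → 8
16 → 14, 12, 2 → 3
14 → 12, 2 → 2
20 → 12, 2 → 2
27 → 12, 2, 22 → 3
33 → 12, 2, 22 → 3
12 → 2 → 1
2 → none → 0
22 → none → 0
Sum: 8 + 3 + 2 + 2 + 3 + 3 + 1 + 0 + 0 = 22

22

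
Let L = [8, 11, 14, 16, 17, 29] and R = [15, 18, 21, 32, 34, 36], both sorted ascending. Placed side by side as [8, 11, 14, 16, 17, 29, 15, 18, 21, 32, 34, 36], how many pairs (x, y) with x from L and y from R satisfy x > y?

5

Take each right-half value and tally the left-half values above it:
r = 15: 16, 17, 29 → 3
r = 18: 29 → 1
r = 21: 29 → 1
r = 32: none → 0
r = 34: none → 0
r = 36: none → 0
Cross-inversions: 3 + 1 + 1 + 0 + 0 + 0 = 5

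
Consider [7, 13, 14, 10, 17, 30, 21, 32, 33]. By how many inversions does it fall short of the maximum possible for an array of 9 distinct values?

Maximum inversions for 9 distinct elements is C(9, 2) = 9·8/2 = 36.
Current inversions — for each element, count later smaller elements:
7: 0
13: 1
14: 1
10: 0
17: 0
30: 1
21: 0
32: 0
33: 0
Current total: 0 + 1 + 1 + 0 + 0 + 1 + 0 + 0 + 0 = 3
Shortfall: 36 − 3 = 33

33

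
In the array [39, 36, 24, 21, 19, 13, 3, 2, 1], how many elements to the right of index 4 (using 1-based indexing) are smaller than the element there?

The element at index 4 is 21.
Elements after it: 19, 13, 3, 2, 1
Those smaller than 21: 19, 13, 3, 2, 1

5 such elements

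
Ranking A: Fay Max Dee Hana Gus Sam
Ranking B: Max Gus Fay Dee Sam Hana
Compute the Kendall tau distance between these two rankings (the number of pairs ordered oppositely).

Assign each item its position (1..6) in the first ordering, then rewrite the second ordering as that position sequence:
positions: Fay→1, Max→2, Dee→3, Hana→4, Gus→5, Sam→6
second ordering as positions: [2, 5, 1, 3, 6, 4]
Discordant pairs = inversions in this position sequence.
2: 1 → 1
5: 1, 3, 4 → 3
1: 0
3: 0
6: 4 → 1
4: 0
Total: 1 + 3 + 0 + 0 + 1 + 0 = 5

5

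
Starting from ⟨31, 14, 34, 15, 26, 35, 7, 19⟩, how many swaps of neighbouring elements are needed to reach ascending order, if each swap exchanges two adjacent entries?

Minimum adjacent swaps = number of inversions (each swap of adjacent out-of-order elements removes one inversion and no swap can remove more).
Count inversions — for each element, later elements that are smaller:
31: 14, 15, 26, 7, 19 → 5
14: 7 → 1
34: 15, 26, 7, 19 → 4
15: 7 → 1
26: 7, 19 → 2
35: 7, 19 → 2
7: none → 0
19: none → 0
Total inversions: 5 + 1 + 4 + 1 + 2 + 2 + 0 + 0 = 15

15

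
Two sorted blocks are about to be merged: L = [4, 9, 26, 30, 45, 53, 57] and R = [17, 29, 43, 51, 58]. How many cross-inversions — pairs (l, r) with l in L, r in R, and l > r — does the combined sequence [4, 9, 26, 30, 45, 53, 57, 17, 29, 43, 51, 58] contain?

For each element r of the right run, count left-run elements greater than r:
r = 17: 26, 30, 45, 53, 57 → 5
r = 29: 30, 45, 53, 57 → 4
r = 43: 45, 53, 57 → 3
r = 51: 53, 57 → 2
r = 58: none → 0
Cross-inversions: 5 + 4 + 3 + 2 + 0 = 14

Split inversions: 14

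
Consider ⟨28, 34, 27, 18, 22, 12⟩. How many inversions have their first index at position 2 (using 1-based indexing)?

4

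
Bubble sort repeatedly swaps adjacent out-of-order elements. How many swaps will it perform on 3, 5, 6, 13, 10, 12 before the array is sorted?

2

Each adjacent swap fixes exactly one inversion, so the minimum swap count equals the number of inversions.
Count inversions — for each element, later elements that are smaller:
3: none → 0
5: none → 0
6: none → 0
13: 10, 12 → 2
10: none → 0
12: none → 0
Total inversions: 0 + 0 + 0 + 2 + 0 + 0 = 2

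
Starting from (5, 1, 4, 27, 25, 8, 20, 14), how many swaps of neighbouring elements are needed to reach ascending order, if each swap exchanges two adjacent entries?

The minimum number of adjacent swaps to sort an array equals its inversion count, since every such swap removes exactly one inversion.
Count inversions — for each element, later elements that are smaller:
5: 1, 4 → 2
1: none → 0
4: none → 0
27: 25, 8, 20, 14 → 4
25: 8, 20, 14 → 3
8: none → 0
20: 14 → 1
14: none → 0
Total inversions: 2 + 0 + 0 + 4 + 3 + 0 + 1 + 0 = 10

There are 10 adjacent swaps.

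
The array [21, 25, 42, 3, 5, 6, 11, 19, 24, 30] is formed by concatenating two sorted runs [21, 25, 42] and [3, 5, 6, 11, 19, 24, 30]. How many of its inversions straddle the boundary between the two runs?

Count, for every r in R, how many entries of L exceed r:
r = 3: 21, 25, 42 → 3
r = 5: 21, 25, 42 → 3
r = 6: 21, 25, 42 → 3
r = 11: 21, 25, 42 → 3
r = 19: 21, 25, 42 → 3
r = 24: 25, 42 → 2
r = 30: 42 → 1
Cross-inversions: 3 + 3 + 3 + 3 + 3 + 2 + 1 = 18

18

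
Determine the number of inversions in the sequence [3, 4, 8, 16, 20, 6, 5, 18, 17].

10

Sweep left to right; for each value list the smaller values that follow it:
3 → none → 0
4 → none → 0
8 → 6, 5 → 2
16 → 6, 5 → 2
20 → 6, 5, 18, 17 → 4
6 → 5 → 1
5 → none → 0
18 → 17 → 1
17 → none → 0
Sum: 0 + 0 + 2 + 2 + 4 + 1 + 0 + 1 + 0 = 10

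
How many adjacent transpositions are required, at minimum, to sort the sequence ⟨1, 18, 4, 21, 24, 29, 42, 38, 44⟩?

Minimum adjacent swaps = number of inversions (each swap of adjacent out-of-order elements removes one inversion and no swap can remove more).
Count inversions — for each element, later elements that are smaller:
1: none → 0
18: 4 → 1
4: none → 0
21: none → 0
24: none → 0
29: none → 0
42: 38 → 1
38: none → 0
44: none → 0
Total inversions: 0 + 1 + 0 + 0 + 0 + 0 + 1 + 0 + 0 = 2

2 swaps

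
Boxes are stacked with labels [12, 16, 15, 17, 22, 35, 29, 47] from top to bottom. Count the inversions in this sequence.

There are 2 inversions.

Element-by-element contributions:
12 → none → 0
16 → 15 → 1
15 → none → 0
17 → none → 0
22 → none → 0
35 → 29 → 1
29 → none → 0
47 → none → 0
Sum: 0 + 1 + 0 + 0 + 0 + 1 + 0 + 0 = 2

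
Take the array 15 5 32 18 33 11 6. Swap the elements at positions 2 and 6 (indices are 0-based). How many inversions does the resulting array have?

Positions 2 and 6 hold 32 and 6; after swapping, the array is [15, 5, 6, 18, 33, 11, 32].
For each element, count later entries that are smaller:
15: 3
5: 0
6: 0
18: 1
33: 2
11: 0
32: 0
Sum: 3 + 0 + 0 + 1 + 2 + 0 + 0 = 6

There are 6 inversions.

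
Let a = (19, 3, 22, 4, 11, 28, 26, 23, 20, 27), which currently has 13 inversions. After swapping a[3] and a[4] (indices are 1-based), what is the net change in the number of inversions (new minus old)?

-1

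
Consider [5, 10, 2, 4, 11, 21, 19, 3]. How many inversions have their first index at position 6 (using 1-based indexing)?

2 such elements

The element at index 6 is 21.
Elements after it: 19, 3
Those smaller than 21: 19, 3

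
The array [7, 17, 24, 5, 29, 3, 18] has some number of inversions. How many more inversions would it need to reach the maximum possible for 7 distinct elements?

11

Maximum inversions for 7 distinct elements is C(7, 2) = 7·6/2 = 21.
Current inversions — for each element, count later smaller elements:
7: 2
17: 2
24: 3
5: 1
29: 2
3: 0
18: 0
Current total: 2 + 2 + 3 + 1 + 2 + 0 + 0 = 10
Shortfall: 21 − 10 = 11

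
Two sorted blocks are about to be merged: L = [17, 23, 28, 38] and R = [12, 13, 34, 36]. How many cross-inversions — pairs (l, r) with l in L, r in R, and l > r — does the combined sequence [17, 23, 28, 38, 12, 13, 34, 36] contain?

For each element r of the right run, count left-run elements greater than r:
r = 12: 17, 23, 28, 38 → 4
r = 13: 17, 23, 28, 38 → 4
r = 34: 38 → 1
r = 36: 38 → 1
Cross-inversions: 4 + 4 + 1 + 1 = 10

10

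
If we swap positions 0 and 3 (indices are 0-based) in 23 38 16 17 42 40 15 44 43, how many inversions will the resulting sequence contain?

Positions 0 and 3 hold 23 and 17; after swapping, the array is [17, 38, 16, 23, 42, 40, 15, 44, 43].
Count, for each position, how many later elements it exceeds:
17 → 16, 15 → 2
38 → 16, 23, 15 → 3
16 → 15 → 1
23 → 15 → 1
42 → 40, 15 → 2
40 → 15 → 1
15 → none → 0
44 → 43 → 1
43 → none → 0
Sum: 2 + 3 + 1 + 1 + 2 + 1 + 0 + 1 + 0 = 11

11 inversions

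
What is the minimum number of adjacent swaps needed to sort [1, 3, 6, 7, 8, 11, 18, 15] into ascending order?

1 swap

Minimum adjacent swaps = number of inversions (each swap of adjacent out-of-order elements removes one inversion and no swap can remove more).
Count inversions — for each element, later elements that are smaller:
1: none → 0
3: none → 0
6: none → 0
7: none → 0
8: none → 0
11: none → 0
18: 15 → 1
15: none → 0
Total inversions: 0 + 0 + 0 + 0 + 0 + 0 + 1 + 0 = 1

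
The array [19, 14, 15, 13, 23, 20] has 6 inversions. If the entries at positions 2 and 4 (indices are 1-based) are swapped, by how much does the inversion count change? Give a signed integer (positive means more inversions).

Positions 2 and 4 hold 14 and 13; after swapping, the array is [19, 13, 15, 14, 23, 20].
Sweep left to right; for each value list the smaller values that follow it:
19: 3
13: 0
15: 1
14: 0
23: 1
20: 0
Sum: 3 + 0 + 1 + 0 + 1 + 0 = 5
Change: 5 − 6 = -1

-1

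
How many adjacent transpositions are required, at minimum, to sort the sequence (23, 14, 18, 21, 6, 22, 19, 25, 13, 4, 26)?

Each adjacent swap fixes exactly one inversion, so the minimum swap count equals the number of inversions.
Count inversions — for each element, later elements that are smaller:
23: 14, 18, 21, 6, 22, 19, 13, 4 → 8
14: 6, 13, 4 → 3
18: 6, 13, 4 → 3
21: 6, 19, 13, 4 → 4
6: 4 → 1
22: 19, 13, 4 → 3
19: 13, 4 → 2
25: 13, 4 → 2
13: 4 → 1
4: none → 0
26: none → 0
Total inversions: 8 + 3 + 3 + 4 + 1 + 3 + 2 + 2 + 1 + 0 + 0 = 27

27 swaps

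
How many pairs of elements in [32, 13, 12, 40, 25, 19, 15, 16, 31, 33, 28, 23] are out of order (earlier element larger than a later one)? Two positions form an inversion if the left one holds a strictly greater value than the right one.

For each element, count later entries that are smaller:
32: 9
13: 1
12: 0
40: 8
25: 4
19: 2
15: 0
16: 0
31: 2
33: 2
28: 1
23: 0
Sum: 9 + 1 + 0 + 8 + 4 + 2 + 0 + 0 + 2 + 2 + 1 + 0 = 29

29 out-of-order pairs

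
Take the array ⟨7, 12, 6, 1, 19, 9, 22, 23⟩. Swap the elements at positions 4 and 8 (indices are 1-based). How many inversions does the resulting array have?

14 inversions

Positions 4 and 8 hold 1 and 23; after swapping, the array is [7, 12, 6, 23, 19, 9, 22, 1].
Element-by-element contributions:
7 → 6, 1 → 2
12 → 6, 9, 1 → 3
6 → 1 → 1
23 → 19, 9, 22, 1 → 4
19 → 9, 1 → 2
9 → 1 → 1
22 → 1 → 1
1 → none → 0
Sum: 2 + 3 + 1 + 4 + 2 + 1 + 1 + 0 = 14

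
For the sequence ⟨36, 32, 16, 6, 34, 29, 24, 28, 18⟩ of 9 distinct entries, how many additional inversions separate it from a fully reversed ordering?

Maximum inversions for 9 distinct elements is C(9, 2) = 9·8/2 = 36.
Current inversions — for each element, count later smaller elements:
36: 8
32: 6
16: 1
6: 0
34: 4
29: 3
24: 1
28: 1
18: 0
Current total: 8 + 6 + 1 + 0 + 4 + 3 + 1 + 1 + 0 = 24
Shortfall: 36 − 24 = 12

12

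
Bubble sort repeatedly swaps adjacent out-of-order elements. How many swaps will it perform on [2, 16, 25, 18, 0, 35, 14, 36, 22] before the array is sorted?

12 swaps

Minimum adjacent swaps = number of inversions (each swap of adjacent out-of-order elements removes one inversion and no swap can remove more).
Count inversions — for each element, later elements that are smaller:
2: 0 → 1
16: 0, 14 → 2
25: 18, 0, 14, 22 → 4
18: 0, 14 → 2
0: none → 0
35: 14, 22 → 2
14: none → 0
36: 22 → 1
22: none → 0
Total inversions: 1 + 2 + 4 + 2 + 0 + 2 + 0 + 1 + 0 = 12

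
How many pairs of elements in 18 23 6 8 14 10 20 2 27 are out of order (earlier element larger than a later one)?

For each element, count later entries that are smaller:
18: 5
23: 6
6: 1
8: 1
14: 2
10: 1
20: 1
2: 0
27: 0
Sum: 5 + 6 + 1 + 1 + 2 + 1 + 1 + 0 + 0 = 17

17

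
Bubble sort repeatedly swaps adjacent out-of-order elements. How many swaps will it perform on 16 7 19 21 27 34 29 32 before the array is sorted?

3 swaps

The minimum number of adjacent swaps to sort an array equals its inversion count, since every such swap removes exactly one inversion.
Count inversions — for each element, later elements that are smaller:
16: 7 → 1
7: none → 0
19: none → 0
21: none → 0
27: none → 0
34: 29, 32 → 2
29: none → 0
32: none → 0
Total inversions: 1 + 0 + 0 + 0 + 0 + 2 + 0 + 0 = 3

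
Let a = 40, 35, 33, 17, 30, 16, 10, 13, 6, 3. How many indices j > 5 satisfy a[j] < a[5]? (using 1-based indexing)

5 such elements

The element at index 5 is 30.
Elements after it: 16, 10, 13, 6, 3
Those smaller than 30: 16, 10, 13, 6, 3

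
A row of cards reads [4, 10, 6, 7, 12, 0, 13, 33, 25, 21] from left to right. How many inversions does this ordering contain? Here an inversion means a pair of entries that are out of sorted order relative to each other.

10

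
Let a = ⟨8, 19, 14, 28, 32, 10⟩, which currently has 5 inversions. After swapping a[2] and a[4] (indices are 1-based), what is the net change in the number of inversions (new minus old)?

+1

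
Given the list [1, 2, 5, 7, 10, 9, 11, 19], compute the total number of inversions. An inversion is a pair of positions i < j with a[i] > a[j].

1 inversion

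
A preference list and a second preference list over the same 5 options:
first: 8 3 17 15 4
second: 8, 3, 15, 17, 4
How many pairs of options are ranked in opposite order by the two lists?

Assign each item its position (1..5) in the first ordering, then rewrite the second ordering as that position sequence:
positions: 8→1, 3→2, 17→3, 15→4, 4→5
second ordering as positions: [1, 2, 4, 3, 5]
Discordant pairs = inversions in this position sequence.
1: 0
2: 0
4: 3 → 1
3: 0
5: 0
Total: 0 + 0 + 1 + 0 + 0 = 1

1 pair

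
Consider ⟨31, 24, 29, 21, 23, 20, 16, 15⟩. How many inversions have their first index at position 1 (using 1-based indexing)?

The element at index 1 is 31.
Elements after it: 24, 29, 21, 23, 20, 16, 15
Those smaller than 31: 24, 29, 21, 23, 20, 16, 15

7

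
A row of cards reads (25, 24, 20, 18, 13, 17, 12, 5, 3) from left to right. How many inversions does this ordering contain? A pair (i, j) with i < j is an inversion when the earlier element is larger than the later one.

35 out-of-order pairs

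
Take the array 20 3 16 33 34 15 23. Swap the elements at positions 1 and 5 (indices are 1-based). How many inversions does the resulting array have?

11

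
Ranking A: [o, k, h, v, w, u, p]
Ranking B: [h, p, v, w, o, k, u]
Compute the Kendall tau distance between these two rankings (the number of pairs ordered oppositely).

11 discordant pairs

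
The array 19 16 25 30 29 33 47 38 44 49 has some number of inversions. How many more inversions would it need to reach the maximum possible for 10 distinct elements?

41 inversions short

Maximum inversions for 10 distinct elements is C(10, 2) = 10·9/2 = 45.
Current inversions — for each element, count later smaller elements:
19: 1
16: 0
25: 0
30: 1
29: 0
33: 0
47: 2
38: 0
44: 0
49: 0
Current total: 1 + 0 + 0 + 1 + 0 + 0 + 2 + 0 + 0 + 0 = 4
Shortfall: 45 − 4 = 41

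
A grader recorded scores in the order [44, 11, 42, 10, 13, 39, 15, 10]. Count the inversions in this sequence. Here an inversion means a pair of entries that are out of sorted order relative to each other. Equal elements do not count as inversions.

18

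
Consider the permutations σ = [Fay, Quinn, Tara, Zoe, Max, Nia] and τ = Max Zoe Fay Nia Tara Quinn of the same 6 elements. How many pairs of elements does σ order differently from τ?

Assign each item its position (1..6) in the first ordering, then rewrite the second ordering as that position sequence:
positions: Fay→1, Quinn→2, Tara→3, Zoe→4, Max→5, Nia→6
second ordering as positions: [5, 4, 1, 6, 3, 2]
Discordant pairs = inversions in this position sequence.
5: 4, 1, 3, 2 → 4
4: 1, 3, 2 → 3
1: 0
6: 3, 2 → 2
3: 2 → 1
2: 0
Total: 4 + 3 + 0 + 2 + 1 + 0 = 10

10 discordant pairs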